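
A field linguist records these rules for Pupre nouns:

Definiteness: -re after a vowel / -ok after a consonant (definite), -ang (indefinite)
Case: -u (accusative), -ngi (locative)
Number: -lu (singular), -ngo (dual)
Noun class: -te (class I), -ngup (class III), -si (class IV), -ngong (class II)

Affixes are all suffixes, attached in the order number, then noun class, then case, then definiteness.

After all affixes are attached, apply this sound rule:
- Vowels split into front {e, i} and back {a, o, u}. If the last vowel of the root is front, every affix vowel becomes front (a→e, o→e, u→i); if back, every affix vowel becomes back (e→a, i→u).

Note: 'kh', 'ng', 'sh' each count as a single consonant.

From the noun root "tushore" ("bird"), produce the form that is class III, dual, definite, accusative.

tushorengengipire

Attach number dual -ngo → tushorengo.
Attach noun class class III -ngup → tushorengongup.
Attach case accusative -u → tushorengongupu.
Attach definiteness definite -re (after vowel 'u') → tushorengongupure.
Apply vowel harmony: tushorengongupure → tushorengengipire.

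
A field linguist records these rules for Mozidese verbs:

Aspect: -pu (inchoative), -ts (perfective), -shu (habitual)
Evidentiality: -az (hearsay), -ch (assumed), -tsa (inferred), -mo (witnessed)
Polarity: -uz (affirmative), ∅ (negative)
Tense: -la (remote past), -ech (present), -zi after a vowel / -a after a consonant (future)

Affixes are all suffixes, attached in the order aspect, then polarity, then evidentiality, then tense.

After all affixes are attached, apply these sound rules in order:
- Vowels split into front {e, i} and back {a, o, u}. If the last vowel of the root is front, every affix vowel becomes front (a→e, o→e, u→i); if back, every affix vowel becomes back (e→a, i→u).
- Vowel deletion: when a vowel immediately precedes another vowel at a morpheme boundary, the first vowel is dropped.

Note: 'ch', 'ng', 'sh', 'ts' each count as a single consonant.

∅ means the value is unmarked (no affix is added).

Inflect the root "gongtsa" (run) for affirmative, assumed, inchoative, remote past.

gongtsapuzchla

Attach aspect inchoative -pu → gongtsapu.
Attach polarity affirmative -uz → gongtsapuuz.
Attach evidentiality assumed -ch → gongtsapuuzch.
Attach tense remote past -la → gongtsapuuzchla.
Vowel harmony: no change.
Apply vowel deletion: gongtsapuuzchla → gongtsapuzchla.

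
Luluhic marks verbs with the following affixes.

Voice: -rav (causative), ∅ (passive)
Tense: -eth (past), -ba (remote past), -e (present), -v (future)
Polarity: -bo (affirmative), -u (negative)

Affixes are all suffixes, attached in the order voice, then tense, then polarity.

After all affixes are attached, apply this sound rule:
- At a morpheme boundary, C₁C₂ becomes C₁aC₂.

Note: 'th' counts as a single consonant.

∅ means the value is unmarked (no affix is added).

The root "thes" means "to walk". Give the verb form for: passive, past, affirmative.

thesethabo

voice = passive: zero marking, form stays thes.
Attach tense past -eth → theseth.
Attach polarity affirmative -bo → thesethbo.
Apply epenthesis: thesethbo → thesethabo.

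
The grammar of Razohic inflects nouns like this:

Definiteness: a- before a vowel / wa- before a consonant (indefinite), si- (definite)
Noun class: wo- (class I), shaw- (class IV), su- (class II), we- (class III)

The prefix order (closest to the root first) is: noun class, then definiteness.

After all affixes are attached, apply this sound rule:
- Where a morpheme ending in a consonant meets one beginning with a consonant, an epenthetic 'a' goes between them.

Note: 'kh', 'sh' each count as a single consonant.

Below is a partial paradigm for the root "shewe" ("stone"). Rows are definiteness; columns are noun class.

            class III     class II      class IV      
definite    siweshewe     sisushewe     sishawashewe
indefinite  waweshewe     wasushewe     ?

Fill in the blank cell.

Attach noun class class IV shaw- → shawshewe.
Attach definiteness indefinite wa- (before consonant 'sh') → washawshewe.
Apply epenthesis: washawshewe → washawashewe.

washawashewe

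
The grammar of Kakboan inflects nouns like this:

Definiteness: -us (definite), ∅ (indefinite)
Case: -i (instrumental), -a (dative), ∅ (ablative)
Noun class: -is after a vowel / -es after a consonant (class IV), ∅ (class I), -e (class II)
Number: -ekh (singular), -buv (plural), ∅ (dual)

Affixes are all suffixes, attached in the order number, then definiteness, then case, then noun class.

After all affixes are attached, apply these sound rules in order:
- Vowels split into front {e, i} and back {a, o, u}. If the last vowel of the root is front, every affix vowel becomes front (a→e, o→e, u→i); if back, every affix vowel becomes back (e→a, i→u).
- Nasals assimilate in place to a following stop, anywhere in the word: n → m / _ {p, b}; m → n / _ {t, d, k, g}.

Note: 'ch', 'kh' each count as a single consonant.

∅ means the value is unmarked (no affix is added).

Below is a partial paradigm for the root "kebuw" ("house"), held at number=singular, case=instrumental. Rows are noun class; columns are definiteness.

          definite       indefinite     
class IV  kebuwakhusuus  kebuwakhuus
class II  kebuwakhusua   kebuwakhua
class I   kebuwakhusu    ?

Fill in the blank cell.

kebuwakhu

Attach number singular -ekh → kebuwekh.
definiteness = indefinite: zero marking, form stays kebuwekh.
Attach case instrumental -i → kebuwekhi.
noun class = class I: zero marking, form stays kebuwekhi.
Apply vowel harmony: kebuwekhi → kebuwakhu.
Nasal assimilation: no change.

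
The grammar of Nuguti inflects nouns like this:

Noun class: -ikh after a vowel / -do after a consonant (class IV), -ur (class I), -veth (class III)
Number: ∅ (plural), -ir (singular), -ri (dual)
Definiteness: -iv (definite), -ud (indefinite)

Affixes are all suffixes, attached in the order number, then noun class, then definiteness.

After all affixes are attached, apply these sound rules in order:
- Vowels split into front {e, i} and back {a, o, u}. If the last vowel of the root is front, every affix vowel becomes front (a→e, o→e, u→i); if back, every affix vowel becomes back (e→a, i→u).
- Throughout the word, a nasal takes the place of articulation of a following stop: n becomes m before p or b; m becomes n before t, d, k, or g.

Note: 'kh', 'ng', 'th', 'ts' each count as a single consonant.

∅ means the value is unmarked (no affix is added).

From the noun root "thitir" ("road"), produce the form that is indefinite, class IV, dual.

Attach number dual -ri → thitirri.
Attach noun class class IV -ikh (after vowel 'i') → thitirriikh.
Attach definiteness indefinite -ud → thitirriikhud.
Apply vowel harmony: thitirriikhud → thitirriikhid.
Nasal assimilation: no change.

thitirriikhid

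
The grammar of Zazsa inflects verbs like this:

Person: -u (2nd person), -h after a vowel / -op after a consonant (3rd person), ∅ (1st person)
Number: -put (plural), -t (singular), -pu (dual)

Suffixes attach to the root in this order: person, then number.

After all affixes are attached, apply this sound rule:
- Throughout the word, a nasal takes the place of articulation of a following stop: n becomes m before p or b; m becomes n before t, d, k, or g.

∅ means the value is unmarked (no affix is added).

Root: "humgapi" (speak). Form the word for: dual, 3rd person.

hungapihpu

Attach person 3rd person -h (after vowel 'i') → humgapih.
Attach number dual -pu → humgapihpu.
Apply nasal assimilation: humgapihpu → hungapihpu.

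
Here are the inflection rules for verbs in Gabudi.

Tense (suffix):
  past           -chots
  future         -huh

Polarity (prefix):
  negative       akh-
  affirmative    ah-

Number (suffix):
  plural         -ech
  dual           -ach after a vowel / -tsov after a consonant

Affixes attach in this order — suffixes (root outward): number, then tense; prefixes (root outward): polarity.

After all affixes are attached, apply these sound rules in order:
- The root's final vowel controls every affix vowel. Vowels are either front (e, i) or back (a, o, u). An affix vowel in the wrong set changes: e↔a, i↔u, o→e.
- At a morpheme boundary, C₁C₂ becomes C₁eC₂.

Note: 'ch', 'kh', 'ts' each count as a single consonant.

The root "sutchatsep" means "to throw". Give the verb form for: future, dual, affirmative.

Attach number dual -tsov (after consonant 'p') → sutchatseptsov.
Attach polarity affirmative ah- → ahsutchatseptsov.
Attach tense future -huh → ahsutchatseptsovhuh.
Apply vowel harmony: ahsutchatseptsovhuh → ehsutchatseptsevhih.
Apply epenthesis: ehsutchatseptsevhih → ehesutchatsepetsevehih.

ehesutchatsepetsevehih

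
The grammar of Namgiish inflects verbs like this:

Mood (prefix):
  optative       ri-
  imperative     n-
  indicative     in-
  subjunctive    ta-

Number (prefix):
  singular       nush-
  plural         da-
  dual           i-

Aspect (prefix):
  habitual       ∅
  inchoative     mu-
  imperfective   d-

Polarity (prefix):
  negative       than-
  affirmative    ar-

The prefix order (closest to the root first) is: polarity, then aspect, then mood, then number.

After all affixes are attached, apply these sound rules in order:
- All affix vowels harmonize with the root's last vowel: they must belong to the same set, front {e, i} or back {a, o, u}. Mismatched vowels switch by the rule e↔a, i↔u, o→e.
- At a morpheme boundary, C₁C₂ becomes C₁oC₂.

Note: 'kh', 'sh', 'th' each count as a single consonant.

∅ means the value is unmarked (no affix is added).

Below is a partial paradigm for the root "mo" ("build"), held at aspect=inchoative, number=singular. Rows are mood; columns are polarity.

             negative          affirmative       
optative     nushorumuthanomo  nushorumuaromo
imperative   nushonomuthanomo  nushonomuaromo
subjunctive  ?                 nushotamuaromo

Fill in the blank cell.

Attach polarity negative than- → thanmo.
Attach aspect inchoative mu- → muthanmo.
Attach mood subjunctive ta- → tamuthanmo.
Attach number singular nush- → nushtamuthanmo.
Vowel harmony: no change.
Apply epenthesis: nushtamuthanmo → nushotamuthanomo.

nushotamuthanomo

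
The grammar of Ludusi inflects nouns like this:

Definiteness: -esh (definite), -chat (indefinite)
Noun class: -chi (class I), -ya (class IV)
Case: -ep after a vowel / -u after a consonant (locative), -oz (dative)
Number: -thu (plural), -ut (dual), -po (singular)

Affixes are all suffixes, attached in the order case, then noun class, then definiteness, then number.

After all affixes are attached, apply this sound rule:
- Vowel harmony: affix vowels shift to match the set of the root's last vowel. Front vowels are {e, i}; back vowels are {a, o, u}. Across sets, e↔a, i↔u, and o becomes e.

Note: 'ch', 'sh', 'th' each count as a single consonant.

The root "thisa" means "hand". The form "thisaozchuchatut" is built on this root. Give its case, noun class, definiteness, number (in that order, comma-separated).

dative, class I, indefinite, dual

Segment: thisa-oz-chi-chat-ut.
case: -oz → dative.
noun class: -chi → class I.
definiteness: -chat → indefinite.
number: -ut → dual.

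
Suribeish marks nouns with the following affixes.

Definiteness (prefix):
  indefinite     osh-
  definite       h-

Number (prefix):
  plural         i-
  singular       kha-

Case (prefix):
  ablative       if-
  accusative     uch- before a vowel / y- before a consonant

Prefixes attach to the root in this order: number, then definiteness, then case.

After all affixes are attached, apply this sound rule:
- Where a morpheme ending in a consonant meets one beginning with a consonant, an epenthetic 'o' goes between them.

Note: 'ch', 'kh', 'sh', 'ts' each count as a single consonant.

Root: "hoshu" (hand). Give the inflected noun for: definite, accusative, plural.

Attach number plural i- → ihoshu.
Attach definiteness definite h- → hihoshu.
Attach case accusative y- (before consonant 'h') → yhihoshu.
Apply epenthesis: yhihoshu → yohihoshu.

yohihoshu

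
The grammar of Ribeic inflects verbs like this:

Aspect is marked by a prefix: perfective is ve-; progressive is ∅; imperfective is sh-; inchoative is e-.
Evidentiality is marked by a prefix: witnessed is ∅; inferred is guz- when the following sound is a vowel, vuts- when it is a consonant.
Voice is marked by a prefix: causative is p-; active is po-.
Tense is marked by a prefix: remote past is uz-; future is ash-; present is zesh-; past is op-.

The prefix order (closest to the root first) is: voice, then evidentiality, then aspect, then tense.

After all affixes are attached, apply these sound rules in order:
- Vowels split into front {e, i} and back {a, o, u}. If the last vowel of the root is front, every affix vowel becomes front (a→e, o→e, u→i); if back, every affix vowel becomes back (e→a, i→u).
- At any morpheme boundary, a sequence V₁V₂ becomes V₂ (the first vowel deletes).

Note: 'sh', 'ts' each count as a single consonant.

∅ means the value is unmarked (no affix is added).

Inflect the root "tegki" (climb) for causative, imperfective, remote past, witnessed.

Attach voice causative p- → ptegki.
evidentiality = witnessed: zero marking, form stays ptegki.
Attach aspect imperfective sh- → shptegki.
Attach tense remote past uz- → uzshptegki.
Apply vowel harmony: uzshptegki → izshptegki.
Vowel deletion: no change.

izshptegki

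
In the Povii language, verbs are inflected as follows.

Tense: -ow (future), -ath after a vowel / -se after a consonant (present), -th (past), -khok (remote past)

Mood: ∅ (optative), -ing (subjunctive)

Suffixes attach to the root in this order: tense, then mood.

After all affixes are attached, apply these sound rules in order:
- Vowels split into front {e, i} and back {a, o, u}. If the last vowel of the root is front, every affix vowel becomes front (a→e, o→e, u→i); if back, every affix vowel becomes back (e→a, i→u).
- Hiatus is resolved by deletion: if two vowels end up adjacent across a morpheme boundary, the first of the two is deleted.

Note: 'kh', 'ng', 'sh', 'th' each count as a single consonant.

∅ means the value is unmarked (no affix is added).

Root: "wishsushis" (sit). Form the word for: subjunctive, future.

wishsushisewing

Attach tense future -ow → wishsushisow.
Attach mood subjunctive -ing → wishsushisowing.
Apply vowel harmony: wishsushisowing → wishsushisewing.
Vowel deletion: no change.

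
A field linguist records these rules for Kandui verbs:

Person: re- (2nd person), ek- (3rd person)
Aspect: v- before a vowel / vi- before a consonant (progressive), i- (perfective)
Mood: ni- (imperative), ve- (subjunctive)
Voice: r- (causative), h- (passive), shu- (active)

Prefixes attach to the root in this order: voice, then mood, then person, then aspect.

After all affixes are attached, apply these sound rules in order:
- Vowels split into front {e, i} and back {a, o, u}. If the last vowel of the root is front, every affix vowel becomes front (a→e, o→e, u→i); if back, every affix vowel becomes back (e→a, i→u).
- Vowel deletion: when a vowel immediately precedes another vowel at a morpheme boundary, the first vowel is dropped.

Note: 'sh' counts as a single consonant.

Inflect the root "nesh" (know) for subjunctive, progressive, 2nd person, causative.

Attach voice causative r- → rnesh.
Attach mood subjunctive ve- → vernesh.
Attach person 2nd person re- → revernesh.
Attach aspect progressive vi- (before consonant 'r') → virevernesh.
Vowel harmony: no change.
Vowel deletion: no change.

virevernesh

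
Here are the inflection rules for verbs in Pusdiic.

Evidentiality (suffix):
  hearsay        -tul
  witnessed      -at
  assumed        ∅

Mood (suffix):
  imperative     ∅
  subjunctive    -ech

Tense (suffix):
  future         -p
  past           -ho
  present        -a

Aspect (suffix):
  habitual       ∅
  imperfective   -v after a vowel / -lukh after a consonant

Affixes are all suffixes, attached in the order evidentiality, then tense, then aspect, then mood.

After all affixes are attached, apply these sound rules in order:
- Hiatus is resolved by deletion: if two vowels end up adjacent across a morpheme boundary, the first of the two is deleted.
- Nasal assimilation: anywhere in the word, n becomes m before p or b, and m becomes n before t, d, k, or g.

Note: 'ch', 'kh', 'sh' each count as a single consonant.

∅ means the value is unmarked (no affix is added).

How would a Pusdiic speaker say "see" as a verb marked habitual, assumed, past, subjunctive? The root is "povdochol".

evidentiality = assumed: zero marking, form stays povdochol.
Attach tense past -ho → povdocholho.
aspect = habitual: zero marking, form stays povdocholho.
Attach mood subjunctive -ech → povdocholhoech.
Apply vowel deletion: povdocholhoech → povdocholhech.
Nasal assimilation: no change.

povdocholhech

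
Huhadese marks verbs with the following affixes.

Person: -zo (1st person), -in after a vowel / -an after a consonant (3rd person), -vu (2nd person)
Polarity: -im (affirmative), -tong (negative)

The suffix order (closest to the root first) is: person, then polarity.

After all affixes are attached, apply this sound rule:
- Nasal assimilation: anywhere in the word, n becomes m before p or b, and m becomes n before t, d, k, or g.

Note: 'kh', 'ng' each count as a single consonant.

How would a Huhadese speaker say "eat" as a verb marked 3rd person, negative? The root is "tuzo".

Attach person 3rd person -in (after vowel 'o') → tuzoin.
Attach polarity negative -tong → tuzointong.
Nasal assimilation: no change.

tuzointong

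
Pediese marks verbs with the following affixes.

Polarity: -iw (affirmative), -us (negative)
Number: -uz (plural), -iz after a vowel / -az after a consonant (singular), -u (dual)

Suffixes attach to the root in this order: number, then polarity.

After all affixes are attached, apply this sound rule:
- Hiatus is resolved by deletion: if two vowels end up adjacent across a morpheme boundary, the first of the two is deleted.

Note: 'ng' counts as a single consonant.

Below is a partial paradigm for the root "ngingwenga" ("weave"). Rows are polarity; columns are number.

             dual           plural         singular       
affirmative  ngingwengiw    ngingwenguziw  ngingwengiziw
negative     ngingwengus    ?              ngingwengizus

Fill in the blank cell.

Attach number plural -uz → ngingwengauz.
Attach polarity negative -us → ngingwengauzus.
Apply vowel deletion: ngingwengauzus → ngingwenguzus.

ngingwenguzus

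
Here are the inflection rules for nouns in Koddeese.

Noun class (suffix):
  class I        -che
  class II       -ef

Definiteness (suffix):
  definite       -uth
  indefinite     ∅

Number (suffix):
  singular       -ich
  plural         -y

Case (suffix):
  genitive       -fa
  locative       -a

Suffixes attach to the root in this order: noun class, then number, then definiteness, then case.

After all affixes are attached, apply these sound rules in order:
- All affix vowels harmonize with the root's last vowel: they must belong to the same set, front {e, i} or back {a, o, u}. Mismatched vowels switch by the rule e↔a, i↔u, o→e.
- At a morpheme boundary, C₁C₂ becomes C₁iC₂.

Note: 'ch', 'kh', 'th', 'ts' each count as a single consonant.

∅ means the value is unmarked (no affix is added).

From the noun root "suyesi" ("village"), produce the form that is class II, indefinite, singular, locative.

suyesiefiche

Attach noun class class II -ef → suyesief.
Attach number singular -ich → suyesiefich.
definiteness = indefinite: zero marking, form stays suyesiefich.
Attach case locative -a → suyesieficha.
Apply vowel harmony: suyesieficha → suyesiefiche.
Epenthesis: no change.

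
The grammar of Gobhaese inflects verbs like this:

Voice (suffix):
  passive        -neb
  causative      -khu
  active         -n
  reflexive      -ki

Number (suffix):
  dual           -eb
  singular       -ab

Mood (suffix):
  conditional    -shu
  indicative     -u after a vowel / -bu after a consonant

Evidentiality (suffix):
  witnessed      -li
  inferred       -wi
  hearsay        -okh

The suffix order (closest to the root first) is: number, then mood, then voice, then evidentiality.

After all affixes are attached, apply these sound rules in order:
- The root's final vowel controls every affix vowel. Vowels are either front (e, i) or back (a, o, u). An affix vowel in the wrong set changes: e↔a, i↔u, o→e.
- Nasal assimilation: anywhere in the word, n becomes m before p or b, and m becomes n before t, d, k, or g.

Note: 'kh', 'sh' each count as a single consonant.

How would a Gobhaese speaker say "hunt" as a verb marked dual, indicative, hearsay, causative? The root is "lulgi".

lulgiebbikhiekh

Attach number dual -eb → lulgieb.
Attach mood indicative -bu (after consonant 'b') → lulgiebbu.
Attach voice causative -khu → lulgiebbukhu.
Attach evidentiality hearsay -okh → lulgiebbukhuokh.
Apply vowel harmony: lulgiebbukhuokh → lulgiebbikhiekh.
Nasal assimilation: no change.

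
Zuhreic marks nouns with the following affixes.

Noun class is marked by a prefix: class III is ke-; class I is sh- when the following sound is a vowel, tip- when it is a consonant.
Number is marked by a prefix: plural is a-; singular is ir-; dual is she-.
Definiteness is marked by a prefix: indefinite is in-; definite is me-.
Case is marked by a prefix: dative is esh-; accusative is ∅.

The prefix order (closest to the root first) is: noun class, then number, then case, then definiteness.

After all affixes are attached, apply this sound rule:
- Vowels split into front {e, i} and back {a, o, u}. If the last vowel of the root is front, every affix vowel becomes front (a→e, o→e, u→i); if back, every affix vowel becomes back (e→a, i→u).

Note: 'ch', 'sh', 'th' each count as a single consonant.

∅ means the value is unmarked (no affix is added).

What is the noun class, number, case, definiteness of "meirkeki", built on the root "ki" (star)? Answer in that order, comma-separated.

class III, singular, accusative, definite

Segment: me-ir-ke-ki.
noun class: ke- → class III.
number: ir- → singular.
case: ∅ → accusative.
definiteness: me- → definite.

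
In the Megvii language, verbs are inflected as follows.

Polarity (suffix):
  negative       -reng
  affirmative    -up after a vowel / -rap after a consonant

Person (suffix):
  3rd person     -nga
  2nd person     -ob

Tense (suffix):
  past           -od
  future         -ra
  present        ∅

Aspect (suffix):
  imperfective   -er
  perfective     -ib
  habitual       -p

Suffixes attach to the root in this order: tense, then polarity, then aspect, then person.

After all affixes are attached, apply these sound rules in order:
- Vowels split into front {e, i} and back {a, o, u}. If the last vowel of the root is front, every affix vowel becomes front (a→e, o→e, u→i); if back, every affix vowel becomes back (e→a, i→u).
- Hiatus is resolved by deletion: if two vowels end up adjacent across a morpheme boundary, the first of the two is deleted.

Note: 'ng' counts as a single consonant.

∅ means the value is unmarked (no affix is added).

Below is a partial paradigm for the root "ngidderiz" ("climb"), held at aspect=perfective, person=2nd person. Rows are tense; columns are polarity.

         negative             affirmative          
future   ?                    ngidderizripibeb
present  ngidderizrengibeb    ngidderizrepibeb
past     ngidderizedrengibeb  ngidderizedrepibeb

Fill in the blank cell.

Attach tense future -ra → ngidderizra.
Attach polarity negative -reng → ngidderizrareng.
Attach aspect perfective -ib → ngidderizrarengib.
Attach person 2nd person -ob → ngidderizrarengibob.
Apply vowel harmony: ngidderizrarengibob → ngidderizrerengibeb.
Vowel deletion: no change.

ngidderizrerengibeb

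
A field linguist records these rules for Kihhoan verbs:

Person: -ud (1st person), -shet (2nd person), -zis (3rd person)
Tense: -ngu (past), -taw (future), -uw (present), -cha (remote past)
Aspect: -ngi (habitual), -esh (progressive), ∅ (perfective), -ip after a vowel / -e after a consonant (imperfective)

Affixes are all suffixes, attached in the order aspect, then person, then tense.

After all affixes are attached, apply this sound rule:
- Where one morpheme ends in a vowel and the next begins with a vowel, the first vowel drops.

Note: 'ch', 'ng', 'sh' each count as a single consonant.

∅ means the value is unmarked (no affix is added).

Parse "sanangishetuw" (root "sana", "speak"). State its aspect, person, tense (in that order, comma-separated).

Segment: sana-ngi-shet-uw.
aspect: -ngi → habitual.
person: -shet → 2nd person.
tense: -uw → present.

habitual, 2nd person, present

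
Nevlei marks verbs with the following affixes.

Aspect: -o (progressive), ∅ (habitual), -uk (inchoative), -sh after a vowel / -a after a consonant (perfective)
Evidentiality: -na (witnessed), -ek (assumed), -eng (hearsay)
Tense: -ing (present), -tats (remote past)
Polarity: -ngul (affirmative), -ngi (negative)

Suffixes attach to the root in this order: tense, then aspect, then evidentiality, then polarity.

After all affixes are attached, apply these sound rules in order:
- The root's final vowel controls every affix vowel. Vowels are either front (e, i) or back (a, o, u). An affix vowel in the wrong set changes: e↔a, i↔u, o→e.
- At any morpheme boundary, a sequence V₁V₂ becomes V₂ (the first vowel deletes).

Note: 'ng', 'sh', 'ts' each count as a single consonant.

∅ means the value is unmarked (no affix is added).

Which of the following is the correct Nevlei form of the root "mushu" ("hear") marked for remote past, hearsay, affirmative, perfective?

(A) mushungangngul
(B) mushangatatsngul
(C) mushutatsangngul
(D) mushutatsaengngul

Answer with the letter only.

C

Attach tense remote past -tats → mushutats.
Attach aspect perfective -a (after consonant 'ts') → mushutatsa.
Attach evidentiality hearsay -eng → mushutatsaeng.
Attach polarity affirmative -ngul → mushutatsaengngul.
Apply vowel harmony: mushutatsaengngul → mushutatsaangngul.
Apply vowel deletion: mushutatsaangngul → mushutatsangngul.
So the correct form is mushutatsangngul, option (C).
(A) mushungangngul is wrong: it uses present instead of remote past for tense.
(B) mushangatatsngul is wrong: it has the affixes in the wrong order.
(D) mushutatsaengngul is wrong: it fails to apply the sound rule(s).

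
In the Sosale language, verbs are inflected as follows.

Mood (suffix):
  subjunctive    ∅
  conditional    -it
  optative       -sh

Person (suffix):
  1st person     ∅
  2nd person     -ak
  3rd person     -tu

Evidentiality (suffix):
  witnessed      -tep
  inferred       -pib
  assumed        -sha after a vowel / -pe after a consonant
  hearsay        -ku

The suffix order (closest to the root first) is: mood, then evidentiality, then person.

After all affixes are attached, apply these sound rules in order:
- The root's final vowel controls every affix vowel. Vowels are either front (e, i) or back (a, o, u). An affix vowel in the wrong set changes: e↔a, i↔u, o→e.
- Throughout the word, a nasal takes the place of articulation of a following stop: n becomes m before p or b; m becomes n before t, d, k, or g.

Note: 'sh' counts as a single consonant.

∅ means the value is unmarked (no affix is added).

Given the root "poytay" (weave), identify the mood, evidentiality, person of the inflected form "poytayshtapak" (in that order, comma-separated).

Segment: poytay-sh-tep-ak.
mood: -sh → optative.
evidentiality: -tep → witnessed.
person: -ak → 2nd person.

optative, witnessed, 2nd person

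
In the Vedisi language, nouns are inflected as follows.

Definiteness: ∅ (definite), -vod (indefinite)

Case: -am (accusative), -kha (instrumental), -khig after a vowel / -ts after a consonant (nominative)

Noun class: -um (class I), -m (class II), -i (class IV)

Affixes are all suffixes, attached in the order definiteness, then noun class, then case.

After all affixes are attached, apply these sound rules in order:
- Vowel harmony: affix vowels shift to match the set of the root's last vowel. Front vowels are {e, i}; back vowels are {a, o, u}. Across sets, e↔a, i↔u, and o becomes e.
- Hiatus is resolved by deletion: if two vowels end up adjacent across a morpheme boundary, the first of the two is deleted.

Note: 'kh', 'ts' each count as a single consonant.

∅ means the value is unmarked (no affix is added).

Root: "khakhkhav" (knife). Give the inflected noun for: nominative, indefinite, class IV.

khakhkhavvodukhug

Attach definiteness indefinite -vod → khakhkhavvod.
Attach noun class class IV -i → khakhkhavvodi.
Attach case nominative -khig (after vowel 'i') → khakhkhavvodikhig.
Apply vowel harmony: khakhkhavvodikhig → khakhkhavvodukhug.
Vowel deletion: no change.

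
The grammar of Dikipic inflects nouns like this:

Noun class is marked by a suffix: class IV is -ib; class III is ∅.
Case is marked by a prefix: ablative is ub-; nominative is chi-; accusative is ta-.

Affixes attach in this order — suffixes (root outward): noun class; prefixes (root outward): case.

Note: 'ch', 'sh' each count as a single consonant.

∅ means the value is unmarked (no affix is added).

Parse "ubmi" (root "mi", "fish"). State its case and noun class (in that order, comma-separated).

Segment: ub-mi.
case: ub- → ablative.
noun class: ∅ → class III.

ablative, class III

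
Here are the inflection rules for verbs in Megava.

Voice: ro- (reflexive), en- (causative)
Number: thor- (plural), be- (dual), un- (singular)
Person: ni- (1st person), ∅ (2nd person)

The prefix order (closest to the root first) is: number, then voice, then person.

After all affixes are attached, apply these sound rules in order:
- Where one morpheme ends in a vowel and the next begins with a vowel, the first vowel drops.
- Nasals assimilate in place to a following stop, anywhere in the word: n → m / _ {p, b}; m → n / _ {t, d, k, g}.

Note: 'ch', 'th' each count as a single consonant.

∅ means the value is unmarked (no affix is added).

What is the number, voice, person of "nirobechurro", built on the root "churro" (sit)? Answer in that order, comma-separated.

dual, reflexive, 1st person

Segment: ni-ro-be-churro.
number: be- → dual.
voice: ro- → reflexive.
person: ni- → 1st person.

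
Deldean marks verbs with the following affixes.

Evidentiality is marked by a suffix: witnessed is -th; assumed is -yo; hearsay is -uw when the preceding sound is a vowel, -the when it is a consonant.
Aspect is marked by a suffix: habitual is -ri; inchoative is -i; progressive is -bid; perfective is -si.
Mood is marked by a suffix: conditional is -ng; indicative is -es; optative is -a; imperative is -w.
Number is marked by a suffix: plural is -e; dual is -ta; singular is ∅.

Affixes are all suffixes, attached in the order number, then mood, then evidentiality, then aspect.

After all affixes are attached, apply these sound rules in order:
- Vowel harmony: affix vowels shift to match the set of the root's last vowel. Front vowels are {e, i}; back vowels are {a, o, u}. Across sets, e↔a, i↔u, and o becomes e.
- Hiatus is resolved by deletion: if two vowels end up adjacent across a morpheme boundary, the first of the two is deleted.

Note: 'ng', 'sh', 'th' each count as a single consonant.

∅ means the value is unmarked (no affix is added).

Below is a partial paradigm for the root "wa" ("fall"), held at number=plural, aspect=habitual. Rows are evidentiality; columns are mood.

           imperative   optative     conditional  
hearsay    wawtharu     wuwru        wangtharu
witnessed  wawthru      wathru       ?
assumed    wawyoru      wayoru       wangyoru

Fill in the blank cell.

wangthru

Attach number plural -e → wae.
Attach mood conditional -ng → waeng.
Attach evidentiality witnessed -th → waength.
Attach aspect habitual -ri → waengthri.
Apply vowel harmony: waengthri → waangthru.
Apply vowel deletion: waangthru → wangthru.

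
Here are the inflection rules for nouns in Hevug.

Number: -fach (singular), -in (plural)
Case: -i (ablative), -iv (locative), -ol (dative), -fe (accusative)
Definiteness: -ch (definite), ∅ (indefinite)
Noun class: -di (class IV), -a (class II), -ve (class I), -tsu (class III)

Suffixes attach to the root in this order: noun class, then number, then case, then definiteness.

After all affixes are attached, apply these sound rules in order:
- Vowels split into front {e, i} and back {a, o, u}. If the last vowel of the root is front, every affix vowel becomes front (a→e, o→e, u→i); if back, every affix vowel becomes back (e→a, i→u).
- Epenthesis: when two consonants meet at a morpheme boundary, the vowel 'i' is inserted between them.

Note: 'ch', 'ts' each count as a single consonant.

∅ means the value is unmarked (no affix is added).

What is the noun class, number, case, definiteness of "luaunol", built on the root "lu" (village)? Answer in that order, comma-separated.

class II, plural, dative, indefinite

Segment: lu-a-in-ol.
noun class: -a → class II.
number: -in → plural.
case: -ol → dative.
definiteness: ∅ → indefinite.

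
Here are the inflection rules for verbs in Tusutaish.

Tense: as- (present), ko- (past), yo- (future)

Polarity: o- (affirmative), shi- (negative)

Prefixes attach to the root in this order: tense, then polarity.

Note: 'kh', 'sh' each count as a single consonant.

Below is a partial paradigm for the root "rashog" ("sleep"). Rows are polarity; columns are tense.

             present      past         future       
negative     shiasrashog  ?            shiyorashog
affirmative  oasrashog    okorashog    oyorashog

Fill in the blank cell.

Attach tense past ko- → korashog.
Attach polarity negative shi- → shikorashog.

shikorashog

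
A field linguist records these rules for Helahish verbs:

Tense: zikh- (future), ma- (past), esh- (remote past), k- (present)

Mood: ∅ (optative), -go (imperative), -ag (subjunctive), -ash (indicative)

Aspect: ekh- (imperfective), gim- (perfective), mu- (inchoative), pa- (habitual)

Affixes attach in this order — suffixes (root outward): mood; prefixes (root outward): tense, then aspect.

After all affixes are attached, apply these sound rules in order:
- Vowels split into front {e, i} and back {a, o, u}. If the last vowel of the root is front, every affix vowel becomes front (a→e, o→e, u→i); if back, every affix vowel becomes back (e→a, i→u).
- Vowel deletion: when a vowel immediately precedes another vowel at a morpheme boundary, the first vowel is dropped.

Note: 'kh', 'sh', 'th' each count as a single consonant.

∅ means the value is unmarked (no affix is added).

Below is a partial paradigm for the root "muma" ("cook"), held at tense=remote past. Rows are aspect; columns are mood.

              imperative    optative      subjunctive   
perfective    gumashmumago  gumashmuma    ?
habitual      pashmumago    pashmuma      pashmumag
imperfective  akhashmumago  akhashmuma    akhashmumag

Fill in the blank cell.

gumashmumag

Attach mood subjunctive -ag → mumaag.
Attach tense remote past esh- → eshmumaag.
Attach aspect perfective gim- → gimeshmumaag.
Apply vowel harmony: gimeshmumaag → gumashmumaag.
Apply vowel deletion: gumashmumaag → gumashmumag.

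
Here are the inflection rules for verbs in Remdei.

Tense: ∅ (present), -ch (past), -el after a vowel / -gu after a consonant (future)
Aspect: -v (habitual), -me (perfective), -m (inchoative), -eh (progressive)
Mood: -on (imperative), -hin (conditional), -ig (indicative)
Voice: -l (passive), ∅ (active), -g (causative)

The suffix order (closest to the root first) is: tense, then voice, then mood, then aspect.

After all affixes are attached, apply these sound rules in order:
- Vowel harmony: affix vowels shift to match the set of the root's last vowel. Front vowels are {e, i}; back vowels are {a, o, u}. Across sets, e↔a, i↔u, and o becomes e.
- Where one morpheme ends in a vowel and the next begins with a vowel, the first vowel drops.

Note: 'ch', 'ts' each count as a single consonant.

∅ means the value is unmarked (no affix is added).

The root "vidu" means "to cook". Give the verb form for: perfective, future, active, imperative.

Attach tense future -el (after vowel 'u') → viduel.
voice = active: zero marking, form stays viduel.
Attach mood imperative -on → viduelon.
Attach aspect perfective -me → viduelonme.
Apply vowel harmony: viduelonme → vidualonma.
Apply vowel deletion: vidualonma → vidalonma.

vidalonma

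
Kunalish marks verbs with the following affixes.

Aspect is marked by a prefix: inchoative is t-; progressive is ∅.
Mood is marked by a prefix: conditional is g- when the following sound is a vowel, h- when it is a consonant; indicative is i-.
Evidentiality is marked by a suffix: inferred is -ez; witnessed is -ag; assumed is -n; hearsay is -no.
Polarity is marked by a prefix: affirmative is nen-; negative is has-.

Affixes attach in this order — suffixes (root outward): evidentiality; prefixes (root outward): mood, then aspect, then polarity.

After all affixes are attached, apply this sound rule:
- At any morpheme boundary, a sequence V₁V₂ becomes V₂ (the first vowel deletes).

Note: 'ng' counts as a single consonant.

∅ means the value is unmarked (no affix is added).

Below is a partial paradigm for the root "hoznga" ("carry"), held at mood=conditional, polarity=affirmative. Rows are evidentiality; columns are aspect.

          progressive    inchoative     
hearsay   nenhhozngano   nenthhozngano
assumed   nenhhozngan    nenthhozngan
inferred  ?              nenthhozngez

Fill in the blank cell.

nenhhozngez

Attach mood conditional h- (before consonant 'h') → hhoznga.
Attach evidentiality inferred -ez → hhozngaez.
aspect = progressive: zero marking, form stays hhozngaez.
Attach polarity affirmative nen- → nenhhozngaez.
Apply vowel deletion: nenhhozngaez → nenhhozngez.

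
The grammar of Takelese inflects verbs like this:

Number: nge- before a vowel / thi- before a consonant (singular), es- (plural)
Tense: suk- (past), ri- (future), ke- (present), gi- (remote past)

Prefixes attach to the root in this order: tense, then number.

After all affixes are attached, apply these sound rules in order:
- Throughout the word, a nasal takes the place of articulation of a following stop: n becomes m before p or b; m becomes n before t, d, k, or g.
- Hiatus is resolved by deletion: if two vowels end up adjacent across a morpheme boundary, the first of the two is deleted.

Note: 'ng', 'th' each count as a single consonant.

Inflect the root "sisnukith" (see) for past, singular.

thisuksisnukith

Attach tense past suk- → suksisnukith.
Attach number singular thi- (before consonant 's') → thisuksisnukith.
Nasal assimilation: no change.
Vowel deletion: no change.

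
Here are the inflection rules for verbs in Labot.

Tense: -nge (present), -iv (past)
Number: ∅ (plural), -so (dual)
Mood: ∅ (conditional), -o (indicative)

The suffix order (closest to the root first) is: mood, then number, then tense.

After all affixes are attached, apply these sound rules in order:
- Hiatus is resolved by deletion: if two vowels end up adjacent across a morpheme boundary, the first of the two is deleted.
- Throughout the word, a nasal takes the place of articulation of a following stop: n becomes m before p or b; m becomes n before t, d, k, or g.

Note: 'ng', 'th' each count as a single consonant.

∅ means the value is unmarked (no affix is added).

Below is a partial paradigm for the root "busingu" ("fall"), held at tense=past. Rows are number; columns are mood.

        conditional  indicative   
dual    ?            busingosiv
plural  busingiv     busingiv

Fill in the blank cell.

busingusiv

mood = conditional: zero marking, form stays busingu.
Attach number dual -so → businguso.
Attach tense past -iv → busingusoiv.
Apply vowel deletion: busingusoiv → busingusiv.
Nasal assimilation: no change.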